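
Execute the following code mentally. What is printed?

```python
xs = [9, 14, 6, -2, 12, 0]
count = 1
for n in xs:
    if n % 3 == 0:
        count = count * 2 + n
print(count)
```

136

n=9: %3==0, count = 1*2+9 = 11
n=14: not %3==0
n=6: %3==0, count = 11*2+6 = 28
n=-2: not %3==0
n=12: %3==0, count = 28*2+12 = 68
n=0: %3==0, count = 68*2+0 = 136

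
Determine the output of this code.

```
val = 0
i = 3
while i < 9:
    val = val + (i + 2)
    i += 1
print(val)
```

i=3: val = 0+5 = 5
i=4: val = 5+6 = 11
i=5: val = 11+7 = 18
i=6: val = 18+8 = 26
i=7: val = 26+9 = 35
i=8: val = 35+10 = 45

45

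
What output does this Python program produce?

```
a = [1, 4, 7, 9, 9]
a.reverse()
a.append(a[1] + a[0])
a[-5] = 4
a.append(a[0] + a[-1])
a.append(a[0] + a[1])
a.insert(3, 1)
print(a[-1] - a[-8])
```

9

reverse → [9, 9, 7, 4, 1]
append a[1]+a[0] = 9+9 = 18 → [9, 9, 7, 4, 1, 18]
a[-5] = 4 → [9, 4, 7, 4, 1, 18]
append a[0]+a[-1] = 9+18 = 27 → [9, 4, 7, 4, 1, 18, 27]
append a[0]+a[1] = 9+4 = 13 → [9, 4, 7, 4, 1, 18, 27, 13]
insert 1 at 3 → [9, 4, 7, 1, 4, 1, 18, 27, 13]
a[-1]-a[-8] = 13-4 = 9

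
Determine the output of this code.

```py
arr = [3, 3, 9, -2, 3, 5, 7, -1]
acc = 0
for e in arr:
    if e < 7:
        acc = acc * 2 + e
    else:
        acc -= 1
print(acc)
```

131

e=3: <7, acc = 0*2+3 = 3
e=3: <7, acc = 3*2+3 = 9
e=9: not <7, acc = 9-1 = 8
e=-2: <7, acc = 8*2+(-2) = 14
e=3: <7, acc = 14*2+3 = 31
e=5: <7, acc = 31*2+5 = 67
e=7: not <7, acc = 67-1 = 66
e=-1: <7, acc = 66*2+(-1) = 131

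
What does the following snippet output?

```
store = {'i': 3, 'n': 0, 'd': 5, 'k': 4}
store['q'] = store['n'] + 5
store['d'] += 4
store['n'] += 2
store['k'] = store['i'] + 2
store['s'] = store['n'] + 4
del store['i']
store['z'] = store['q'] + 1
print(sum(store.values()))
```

store['q'] = store['n']+5 = 5 → {'i': 3, 'n': 0, 'd': 5, 'k': 4, 'q': 5}
store['d'] = 5+4 = 9 → {'i': 3, 'n': 0, 'd': 9, 'k': 4, 'q': 5}
store['n'] = 0+2 = 2 → {'i': 3, 'n': 2, 'd': 9, 'k': 4, 'q': 5}
store['k'] = store['i']+2 = 5 → {'i': 3, 'n': 2, 'd': 9, 'k': 5, 'q': 5}
store['s'] = store['n']+4 = 6 → {'i': 3, 'n': 2, 'd': 9, 'k': 5, 'q': 5, 's': 6}
del 'i' → {'n': 2, 'd': 9, 'k': 5, 'q': 5, 's': 6}
store['z'] = store['q']+1 = 6 → {'n': 2, 'd': 9, 'k': 5, 'q': 5, 's': 6, 'z': 6}
sum of values = 33

33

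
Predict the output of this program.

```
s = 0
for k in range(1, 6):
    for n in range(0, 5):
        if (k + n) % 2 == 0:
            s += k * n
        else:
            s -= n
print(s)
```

46

k=1,n=0: odd sum, s = 0-0 = 0
k=1,n=1: even sum, s = 0+1 = 1
k=1,n=2: odd sum, s = 1-2 = -1
k=1,n=3: even sum, s = (-1)+3 = 2
k=1,n=4: odd sum, s = 2-4 = -2
k=2,n=0: even sum, s = (-2)+0 = -2
k=2,n=1: odd sum, s = (-2)-1 = -3
k=2,n=2: even sum, s = (-3)+4 = 1
k=2,n=3: odd sum, s = 1-3 = -2
k=2,n=4: even sum, s = (-2)+8 = 6
k=3,n=0: odd sum, s = 6-0 = 6
k=3,n=1: even sum, s = 6+3 = 9
k=3,n=2: odd sum, s = 9-2 = 7
k=3,n=3: even sum, s = 7+9 = 16
k=3,n=4: odd sum, s = 16-4 = 12
k=4,n=0: even sum, s = 12+0 = 12
k=4,n=1: odd sum, s = 12-1 = 11
k=4,n=2: even sum, s = 11+8 = 19
k=4,n=3: odd sum, s = 19-3 = 16
k=4,n=4: even sum, s = 16+16 = 32
k=5,n=0: odd sum, s = 32-0 = 32
k=5,n=1: even sum, s = 32+5 = 37
k=5,n=2: odd sum, s = 37-2 = 35
k=5,n=3: even sum, s = 35+15 = 50
k=5,n=4: odd sum, s = 50-4 = 46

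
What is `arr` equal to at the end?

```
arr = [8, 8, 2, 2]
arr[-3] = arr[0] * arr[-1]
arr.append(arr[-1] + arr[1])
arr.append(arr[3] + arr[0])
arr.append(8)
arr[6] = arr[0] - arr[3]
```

[8, 16, 2, 2, 18, 10, 6]

arr[-3] = arr[0]*arr[-1] = 8*2 = 16 → [8, 16, 2, 2]
append arr[-1]+arr[1] = 2+16 = 18 → [8, 16, 2, 2, 18]
append arr[3]+arr[0] = 2+8 = 10 → [8, 16, 2, 2, 18, 10]
append 8 → [8, 16, 2, 2, 18, 10, 8]
arr[6] = arr[0]-arr[3] = 8-2 = 6 → [8, 16, 2, 2, 18, 10, 6]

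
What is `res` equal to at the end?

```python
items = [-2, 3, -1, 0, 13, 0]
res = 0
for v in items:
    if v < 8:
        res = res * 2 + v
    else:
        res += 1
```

-10

v=-2: <8, res = 0*2+(-2) = -2
v=3: <8, res = (-2)*2+3 = -1
v=-1: <8, res = (-1)*2+(-1) = -3
v=0: <8, res = (-3)*2+0 = -6
v=13: not <8, res = (-6)+1 = -5
v=0: <8, res = (-5)*2+0 = -10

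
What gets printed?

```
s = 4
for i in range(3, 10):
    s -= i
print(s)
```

-38

i=3: s = 4-3 = 1
i=4: s = 1-4 = -3
i=5: s = (-3)-5 = -8
i=6: s = (-8)-6 = -14
i=7: s = (-14)-7 = -21
i=8: s = (-21)-8 = -29
i=9: s = (-29)-9 = -38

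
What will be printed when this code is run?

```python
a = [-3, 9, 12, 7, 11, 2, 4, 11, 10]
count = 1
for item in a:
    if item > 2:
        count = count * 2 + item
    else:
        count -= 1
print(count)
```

item=-3: not >2, count = 1-1 = 0
item=9: >2, count = 0*2+9 = 9
item=12: >2, count = 9*2+12 = 30
item=7: >2, count = 30*2+7 = 67
item=11: >2, count = 67*2+11 = 145
item=2: not >2, count = 145-1 = 144
item=4: >2, count = 144*2+4 = 292
item=11: >2, count = 292*2+11 = 595
item=10: >2, count = 595*2+10 = 1200

1200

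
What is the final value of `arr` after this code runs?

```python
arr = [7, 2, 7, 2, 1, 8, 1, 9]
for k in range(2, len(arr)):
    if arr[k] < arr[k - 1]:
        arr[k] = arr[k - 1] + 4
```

k=2: 7>=2, unchanged → [7, 2, 7, 2, 1, 8, 1, 9]
k=3: 2<7, arr[3] = 7+4 = 11 → [7, 2, 7, 11, 1, 8, 1, 9]
k=4: 1<11, arr[4] = 11+4 = 15 → [7, 2, 7, 11, 15, 8, 1, 9]
k=5: 8<15, arr[5] = 15+4 = 19 → [7, 2, 7, 11, 15, 19, 1, 9]
k=6: 1<19, arr[6] = 19+4 = 23 → [7, 2, 7, 11, 15, 19, 23, 9]
k=7: 9<23, arr[7] = 23+4 = 27 → [7, 2, 7, 11, 15, 19, 23, 27]

[7, 2, 7, 11, 15, 19, 23, 27]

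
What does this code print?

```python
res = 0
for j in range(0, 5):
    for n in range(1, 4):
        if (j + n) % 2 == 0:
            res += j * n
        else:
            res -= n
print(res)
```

12

j=0,n=1: odd sum, res = 0-1 = -1
j=0,n=2: even sum, res = (-1)+0 = -1
j=0,n=3: odd sum, res = (-1)-3 = -4
j=1,n=1: even sum, res = (-4)+1 = -3
j=1,n=2: odd sum, res = (-3)-2 = -5
j=1,n=3: even sum, res = (-5)+3 = -2
j=2,n=1: odd sum, res = (-2)-1 = -3
j=2,n=2: even sum, res = (-3)+4 = 1
j=2,n=3: odd sum, res = 1-3 = -2
j=3,n=1: even sum, res = (-2)+3 = 1
j=3,n=2: odd sum, res = 1-2 = -1
j=3,n=3: even sum, res = (-1)+9 = 8
j=4,n=1: odd sum, res = 8-1 = 7
j=4,n=2: even sum, res = 7+8 = 15
j=4,n=3: odd sum, res = 15-3 = 12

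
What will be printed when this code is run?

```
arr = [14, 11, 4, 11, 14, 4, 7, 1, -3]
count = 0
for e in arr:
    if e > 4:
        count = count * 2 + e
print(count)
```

391

e=14: >4, count = 0*2+14 = 14
e=11: >4, count = 14*2+11 = 39
e=4: not >4
e=11: >4, count = 39*2+11 = 89
e=14: >4, count = 89*2+14 = 192
e=4: not >4
e=7: >4, count = 192*2+7 = 391
e=1: not >4
e=-3: not >4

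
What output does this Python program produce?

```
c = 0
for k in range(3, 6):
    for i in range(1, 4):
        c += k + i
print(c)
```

k=3,i=1: c = 0+4 = 4
k=3,i=2: c = 4+5 = 9
k=3,i=3: c = 9+6 = 15
k=4,i=1: c = 15+5 = 20
k=4,i=2: c = 20+6 = 26
k=4,i=3: c = 26+7 = 33
k=5,i=1: c = 33+6 = 39
k=5,i=2: c = 39+7 = 46
k=5,i=3: c = 46+8 = 54

54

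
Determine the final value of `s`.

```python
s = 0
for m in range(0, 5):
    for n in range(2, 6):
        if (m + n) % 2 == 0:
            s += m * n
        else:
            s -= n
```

m=0,n=2: even sum, s = 0+0 = 0
m=0,n=3: odd sum, s = 0-3 = -3
m=0,n=4: even sum, s = (-3)+0 = -3
m=0,n=5: odd sum, s = (-3)-5 = -8
m=1,n=2: odd sum, s = (-8)-2 = -10
m=1,n=3: even sum, s = (-10)+3 = -7
m=1,n=4: odd sum, s = (-7)-4 = -11
m=1,n=5: even sum, s = (-11)+5 = -6
m=2,n=2: even sum, s = (-6)+4 = -2
m=2,n=3: odd sum, s = (-2)-3 = -5
m=2,n=4: even sum, s = (-5)+8 = 3
m=2,n=5: odd sum, s = 3-5 = -2
m=3,n=2: odd sum, s = (-2)-2 = -4
m=3,n=3: even sum, s = (-4)+9 = 5
m=3,n=4: odd sum, s = 5-4 = 1
m=3,n=5: even sum, s = 1+15 = 16
m=4,n=2: even sum, s = 16+8 = 24
m=4,n=3: odd sum, s = 24-3 = 21
m=4,n=4: even sum, s = 21+16 = 37
m=4,n=5: odd sum, s = 37-5 = 32

32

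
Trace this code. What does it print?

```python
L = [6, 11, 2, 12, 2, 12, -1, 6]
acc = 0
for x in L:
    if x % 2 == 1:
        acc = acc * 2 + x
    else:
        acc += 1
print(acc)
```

34

x=6: not odd, acc = 0+1 = 1
x=11: odd, acc = 1*2+11 = 13
x=2: not odd, acc = 13+1 = 14
x=12: not odd, acc = 14+1 = 15
x=2: not odd, acc = 15+1 = 16
x=12: not odd, acc = 16+1 = 17
x=-1: odd, acc = 17*2+(-1) = 33
x=6: not odd, acc = 33+1 = 34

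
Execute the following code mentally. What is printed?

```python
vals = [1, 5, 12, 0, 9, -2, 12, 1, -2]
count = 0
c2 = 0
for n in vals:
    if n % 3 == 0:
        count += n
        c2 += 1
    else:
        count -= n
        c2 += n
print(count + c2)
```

n=1: not %3==0, count = 0-1 = -1; c2=1
n=5: not %3==0, count = (-1)-5 = -6; c2=6
n=12: %3==0, count = (-6)+12 = 6; c2=7
n=0: %3==0, count = 6+0 = 6; c2=8
n=9: %3==0, count = 6+9 = 15; c2=9
n=-2: not %3==0, count = 15-(-2) = 17; c2=7
n=12: %3==0, count = 17+12 = 29; c2=8
n=1: not %3==0, count = 29-1 = 28; c2=9
n=-2: not %3==0, count = 28-(-2) = 30; c2=7
count+c2 = 30+7 = 37

37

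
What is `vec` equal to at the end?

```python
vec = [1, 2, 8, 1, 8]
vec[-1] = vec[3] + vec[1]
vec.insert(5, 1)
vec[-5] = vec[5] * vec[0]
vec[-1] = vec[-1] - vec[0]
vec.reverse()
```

vec[-1] = vec[3]+vec[1] = 1+2 = 3 → [1, 2, 8, 1, 3]
insert 1 at 5 → [1, 2, 8, 1, 3, 1]
vec[-5] = vec[5]*vec[0] = 1*1 = 1 → [1, 1, 8, 1, 3, 1]
vec[-1] = vec[-1]-vec[0] = 1-1 = 0 → [1, 1, 8, 1, 3, 0]
reverse → [0, 3, 1, 8, 1, 1]

[0, 3, 1, 8, 1, 1]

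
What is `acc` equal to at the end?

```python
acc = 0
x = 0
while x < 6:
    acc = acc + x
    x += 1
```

x=0: acc = 0+0 = 0
x=1: acc = 0+1 = 1
x=2: acc = 1+2 = 3
x=3: acc = 3+3 = 6
x=4: acc = 6+4 = 10
x=5: acc = 10+5 = 15

15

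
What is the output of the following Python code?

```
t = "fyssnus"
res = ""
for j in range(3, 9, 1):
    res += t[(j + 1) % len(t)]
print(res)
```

j=3: add t[4]='n' → 'n'
j=4: add t[5]='u' → 'nu'
j=5: add t[6]='s' → 'nus'
j=6: add t[0]='f' → 'nusf'
j=7: add t[1]='y' → 'nusfy'
j=8: add t[2]='s' → 'nusfys'

nusfys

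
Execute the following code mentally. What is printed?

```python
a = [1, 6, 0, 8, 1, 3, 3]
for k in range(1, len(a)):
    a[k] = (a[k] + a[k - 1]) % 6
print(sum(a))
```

15

k=1: a[1] = (6+1)%6 = 1 → [1, 1, 0, 8, 1, 3, 3]
k=2: a[2] = (0+1)%6 = 1 → [1, 1, 1, 8, 1, 3, 3]
k=3: a[3] = (8+1)%6 = 3 → [1, 1, 1, 3, 1, 3, 3]
k=4: a[4] = (1+3)%6 = 4 → [1, 1, 1, 3, 4, 3, 3]
k=5: a[5] = (3+4)%6 = 1 → [1, 1, 1, 3, 4, 1, 3]
k=6: a[6] = (3+1)%6 = 4 → [1, 1, 1, 3, 4, 1, 4]
sum = 15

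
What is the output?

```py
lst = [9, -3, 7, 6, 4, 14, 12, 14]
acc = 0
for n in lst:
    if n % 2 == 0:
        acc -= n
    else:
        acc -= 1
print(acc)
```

-53

n=9: not even, acc = 0-1 = -1
n=-3: not even, acc = (-1)-1 = -2
n=7: not even, acc = (-2)-1 = -3
n=6: even, acc = (-3)-6 = -9
n=4: even, acc = (-9)-4 = -13
n=14: even, acc = (-13)-14 = -27
n=12: even, acc = (-27)-12 = -39
n=14: even, acc = (-39)-14 = -53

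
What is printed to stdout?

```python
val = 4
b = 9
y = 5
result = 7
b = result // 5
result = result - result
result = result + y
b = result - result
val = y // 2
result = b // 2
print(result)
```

0

b = 7//5 = 1
result = 7-7 = 0
result = 0+5 = 5
b = 5-5 = 0
val = 5//2 = 2
result = 0//2 = 0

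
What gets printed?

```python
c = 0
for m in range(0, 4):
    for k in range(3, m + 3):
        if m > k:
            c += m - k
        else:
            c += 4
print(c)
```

m=1,k=3: not 1>3, c = 0+4 = 4
m=2,k=3: not 2>3, c = 4+4 = 8
m=2,k=4: not 2>4, c = 8+4 = 12
m=3,k=3: not 3>3, c = 12+4 = 16
m=3,k=4: not 3>4, c = 16+4 = 20
m=3,k=5: not 3>5, c = 20+4 = 24

24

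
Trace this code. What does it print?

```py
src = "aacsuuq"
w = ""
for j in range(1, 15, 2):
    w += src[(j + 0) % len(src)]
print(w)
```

asuacuq

j=1: add src[1]='a' → 'a'
j=3: add src[3]='s' → 'as'
j=5: add src[5]='u' → 'asu'
j=7: add src[0]='a' → 'asua'
j=9: add src[2]='c' → 'asuac'
j=11: add src[4]='u' → 'asuacu'
j=13: add src[6]='q' → 'asuacuq'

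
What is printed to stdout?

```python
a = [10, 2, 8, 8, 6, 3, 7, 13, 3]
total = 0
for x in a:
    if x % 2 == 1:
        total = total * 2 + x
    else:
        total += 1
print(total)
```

x=10: not odd, total = 0+1 = 1
x=2: not odd, total = 1+1 = 2
x=8: not odd, total = 2+1 = 3
x=8: not odd, total = 3+1 = 4
x=6: not odd, total = 4+1 = 5
x=3: odd, total = 5*2+3 = 13
x=7: odd, total = 13*2+7 = 33
x=13: odd, total = 33*2+13 = 79
x=3: odd, total = 79*2+3 = 161

161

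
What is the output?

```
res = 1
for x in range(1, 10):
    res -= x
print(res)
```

x=1: res = 1-1 = 0
x=2: res = 0-2 = -2
x=3: res = (-2)-3 = -5
x=4: res = (-5)-4 = -9
x=5: res = (-9)-5 = -14
x=6: res = (-14)-6 = -20
x=7: res = (-20)-7 = -27
x=8: res = (-27)-8 = -35
x=9: res = (-35)-9 = -44

-44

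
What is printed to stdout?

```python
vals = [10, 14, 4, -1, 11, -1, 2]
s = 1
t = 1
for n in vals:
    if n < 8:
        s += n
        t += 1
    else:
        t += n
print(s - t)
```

n=10: not <8; t=11
n=14: not <8; t=25
n=4: <8, s = 1+4 = 5; t=26
n=-1: <8, s = 5+(-1) = 4; t=27
n=11: not <8; t=38
n=-1: <8, s = 4+(-1) = 3; t=39
n=2: <8, s = 3+2 = 5; t=40
s-t = 5-40 = -35

-35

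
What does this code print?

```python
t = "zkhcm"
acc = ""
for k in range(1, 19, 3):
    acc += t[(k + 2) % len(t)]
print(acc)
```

ckmhzc

k=1: add t[3]='c' → 'c'
k=4: add t[1]='k' → 'ck'
k=7: add t[4]='m' → 'ckm'
k=10: add t[2]='h' → 'ckmh'
k=13: add t[0]='z' → 'ckmhz'
k=16: add t[3]='c' → 'ckmhzc'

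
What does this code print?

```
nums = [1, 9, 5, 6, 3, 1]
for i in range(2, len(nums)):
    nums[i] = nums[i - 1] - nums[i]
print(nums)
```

[1, 9, 4, -2, -5, -6]

i=2: nums[2] = 9-5 = 4 → [1, 9, 4, 6, 3, 1]
i=3: nums[3] = 4-6 = -2 → [1, 9, 4, -2, 3, 1]
i=4: nums[4] = (-2)-3 = -5 → [1, 9, 4, -2, -5, 1]
i=5: nums[5] = (-5)-1 = -6 → [1, 9, 4, -2, -5, -6]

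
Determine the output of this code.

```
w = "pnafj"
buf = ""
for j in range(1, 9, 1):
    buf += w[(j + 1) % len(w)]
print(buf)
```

j=1: add w[2]='a' → 'a'
j=2: add w[3]='f' → 'af'
j=3: add w[4]='j' → 'afj'
j=4: add w[0]='p' → 'afjp'
j=5: add w[1]='n' → 'afjpn'
j=6: add w[2]='a' → 'afjpna'
j=7: add w[3]='f' → 'afjpnaf'
j=8: add w[4]='j' → 'afjpnafj'

afjpnafj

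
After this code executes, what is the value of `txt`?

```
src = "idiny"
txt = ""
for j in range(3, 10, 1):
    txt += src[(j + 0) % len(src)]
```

j=3: add src[3]='n' → 'n'
j=4: add src[4]='y' → 'ny'
j=5: add src[0]='i' → 'nyi'
j=6: add src[1]='d' → 'nyid'
j=7: add src[2]='i' → 'nyidi'
j=8: add src[3]='n' → 'nyidin'
j=9: add src[4]='y' → 'nyidiny'

'nyidiny'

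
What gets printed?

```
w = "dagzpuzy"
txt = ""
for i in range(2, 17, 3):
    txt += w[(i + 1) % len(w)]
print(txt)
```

zzapy

i=2: add w[3]='z' → 'z'
i=5: add w[6]='z' → 'zz'
i=8: add w[1]='a' → 'zza'
i=11: add w[4]='p' → 'zzap'
i=14: add w[7]='y' → 'zzapy'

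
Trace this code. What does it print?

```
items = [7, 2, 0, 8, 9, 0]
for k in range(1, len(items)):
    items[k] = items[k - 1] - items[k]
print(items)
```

k=1: items[1] = 7-2 = 5 → [7, 5, 0, 8, 9, 0]
k=2: items[2] = 5-0 = 5 → [7, 5, 5, 8, 9, 0]
k=3: items[3] = 5-8 = -3 → [7, 5, 5, -3, 9, 0]
k=4: items[4] = (-3)-9 = -12 → [7, 5, 5, -3, -12, 0]
k=5: items[5] = (-12)-0 = -12 → [7, 5, 5, -3, -12, -12]

[7, 5, 5, -3, -12, -12]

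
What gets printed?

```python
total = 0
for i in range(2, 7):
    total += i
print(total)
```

20

i=2: total = 0+2 = 2
i=3: total = 2+3 = 5
i=4: total = 5+4 = 9
i=5: total = 9+5 = 14
i=6: total = 14+6 = 20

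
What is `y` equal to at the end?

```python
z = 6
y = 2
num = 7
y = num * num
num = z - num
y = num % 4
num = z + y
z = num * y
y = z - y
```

24

y = 7*7 = 49
num = 6-7 = -1
y = (-1)%4 = 3
num = 6+3 = 9
z = 9*3 = 27
y = 27-3 = 24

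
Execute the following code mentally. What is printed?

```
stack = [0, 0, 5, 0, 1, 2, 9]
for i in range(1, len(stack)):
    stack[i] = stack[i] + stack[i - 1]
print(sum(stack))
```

41

i=1: stack[1] = 0+0 = 0 → [0, 0, 5, 0, 1, 2, 9]
i=2: stack[2] = 5+0 = 5 → [0, 0, 5, 0, 1, 2, 9]
i=3: stack[3] = 0+5 = 5 → [0, 0, 5, 5, 1, 2, 9]
i=4: stack[4] = 1+5 = 6 → [0, 0, 5, 5, 6, 2, 9]
i=5: stack[5] = 2+6 = 8 → [0, 0, 5, 5, 6, 8, 9]
i=6: stack[6] = 9+8 = 17 → [0, 0, 5, 5, 6, 8, 17]
sum = 41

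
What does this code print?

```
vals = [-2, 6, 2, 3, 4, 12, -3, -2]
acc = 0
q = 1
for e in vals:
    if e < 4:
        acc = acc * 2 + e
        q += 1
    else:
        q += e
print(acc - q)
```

e=-2: <4, acc = 0*2+(-2) = -2; q=2
e=6: not <4; q=8
e=2: <4, acc = (-2)*2+2 = -2; q=9
e=3: <4, acc = (-2)*2+3 = -1; q=10
e=4: not <4; q=14
e=12: not <4; q=26
e=-3: <4, acc = (-1)*2+(-3) = -5; q=27
e=-2: <4, acc = (-5)*2+(-2) = -12; q=28
acc-q = (-12)-28 = -40

-40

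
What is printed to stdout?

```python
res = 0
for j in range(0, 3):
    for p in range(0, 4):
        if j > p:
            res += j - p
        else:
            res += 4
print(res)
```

40

j=0,p=0: not 0>0, res = 0+4 = 4
j=0,p=1: not 0>1, res = 4+4 = 8
j=0,p=2: not 0>2, res = 8+4 = 12
j=0,p=3: not 0>3, res = 12+4 = 16
j=1,p=0: 1>0, res = 16+1 = 17
j=1,p=1: not 1>1, res = 17+4 = 21
j=1,p=2: not 1>2, res = 21+4 = 25
j=1,p=3: not 1>3, res = 25+4 = 29
j=2,p=0: 2>0, res = 29+2 = 31
j=2,p=1: 2>1, res = 31+1 = 32
j=2,p=2: not 2>2, res = 32+4 = 36
j=2,p=3: not 2>3, res = 36+4 = 40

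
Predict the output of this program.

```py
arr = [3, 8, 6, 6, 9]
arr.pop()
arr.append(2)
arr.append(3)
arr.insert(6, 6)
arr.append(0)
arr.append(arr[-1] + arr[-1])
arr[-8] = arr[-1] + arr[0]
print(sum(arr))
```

29

pop() removes 9 → [3, 8, 6, 6]
append 2 → [3, 8, 6, 6, 2]
append 3 → [3, 8, 6, 6, 2, 3]
insert 6 at 6 → [3, 8, 6, 6, 2, 3, 6]
append 0 → [3, 8, 6, 6, 2, 3, 6, 0]
append arr[-1]+arr[-1] = 0+0 = 0 → [3, 8, 6, 6, 2, 3, 6, 0, 0]
arr[-8] = arr[-1]+arr[0] = 0+3 = 3 → [3, 3, 6, 6, 2, 3, 6, 0, 0]
sum = 29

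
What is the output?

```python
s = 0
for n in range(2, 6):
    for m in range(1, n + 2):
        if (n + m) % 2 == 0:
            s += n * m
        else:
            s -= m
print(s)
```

n=2,m=1: odd sum, s = 0-1 = -1
n=2,m=2: even sum, s = (-1)+4 = 3
n=2,m=3: odd sum, s = 3-3 = 0
n=3,m=1: even sum, s = 0+3 = 3
n=3,m=2: odd sum, s = 3-2 = 1
n=3,m=3: even sum, s = 1+9 = 10
n=3,m=4: odd sum, s = 10-4 = 6
n=4,m=1: odd sum, s = 6-1 = 5
n=4,m=2: even sum, s = 5+8 = 13
n=4,m=3: odd sum, s = 13-3 = 10
n=4,m=4: even sum, s = 10+16 = 26
n=4,m=5: odd sum, s = 26-5 = 21
n=5,m=1: even sum, s = 21+5 = 26
n=5,m=2: odd sum, s = 26-2 = 24
n=5,m=3: even sum, s = 24+15 = 39
n=5,m=4: odd sum, s = 39-4 = 35
n=5,m=5: even sum, s = 35+25 = 60
n=5,m=6: odd sum, s = 60-6 = 54

54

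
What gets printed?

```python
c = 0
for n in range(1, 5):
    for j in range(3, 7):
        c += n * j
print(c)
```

180

n=1,j=3: c = 0+3 = 3
n=1,j=4: c = 3+4 = 7
n=1,j=5: c = 7+5 = 12
n=1,j=6: c = 12+6 = 18
n=2,j=3: c = 18+6 = 24
n=2,j=4: c = 24+8 = 32
n=2,j=5: c = 32+10 = 42
n=2,j=6: c = 42+12 = 54
n=3,j=3: c = 54+9 = 63
n=3,j=4: c = 63+12 = 75
n=3,j=5: c = 75+15 = 90
n=3,j=6: c = 90+18 = 108
n=4,j=3: c = 108+12 = 120
n=4,j=4: c = 120+16 = 136
n=4,j=5: c = 136+20 = 156
n=4,j=6: c = 156+24 = 180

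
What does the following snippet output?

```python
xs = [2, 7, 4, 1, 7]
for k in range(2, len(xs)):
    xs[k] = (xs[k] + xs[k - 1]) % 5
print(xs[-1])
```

4

k=2: xs[2] = (4+7)%5 = 1 → [2, 7, 1, 1, 7]
k=3: xs[3] = (1+1)%5 = 2 → [2, 7, 1, 2, 7]
k=4: xs[4] = (7+2)%5 = 4 → [2, 7, 1, 2, 4]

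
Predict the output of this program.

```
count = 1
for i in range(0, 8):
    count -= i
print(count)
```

-27

i=0: count = 1-0 = 1
i=1: count = 1-1 = 0
i=2: count = 0-2 = -2
i=3: count = (-2)-3 = -5
i=4: count = (-5)-4 = -9
i=5: count = (-9)-5 = -14
i=6: count = (-14)-6 = -20
i=7: count = (-20)-7 = -27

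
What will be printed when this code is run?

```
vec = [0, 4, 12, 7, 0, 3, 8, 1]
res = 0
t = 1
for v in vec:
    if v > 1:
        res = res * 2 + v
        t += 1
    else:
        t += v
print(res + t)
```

v=0: not >1; t=1
v=4: >1, res = 0*2+4 = 4; t=2
v=12: >1, res = 4*2+12 = 20; t=3
v=7: >1, res = 20*2+7 = 47; t=4
v=0: not >1; t=4
v=3: >1, res = 47*2+3 = 97; t=5
v=8: >1, res = 97*2+8 = 202; t=6
v=1: not >1; t=7
res+t = 202+7 = 209

209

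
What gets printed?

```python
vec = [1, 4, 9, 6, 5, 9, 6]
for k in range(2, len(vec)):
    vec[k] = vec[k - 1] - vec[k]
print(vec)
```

k=2: vec[2] = 4-9 = -5 → [1, 4, -5, 6, 5, 9, 6]
k=3: vec[3] = (-5)-6 = -11 → [1, 4, -5, -11, 5, 9, 6]
k=4: vec[4] = (-11)-5 = -16 → [1, 4, -5, -11, -16, 9, 6]
k=5: vec[5] = (-16)-9 = -25 → [1, 4, -5, -11, -16, -25, 6]
k=6: vec[6] = (-25)-6 = -31 → [1, 4, -5, -11, -16, -25, -31]

[1, 4, -5, -11, -16, -25, -31]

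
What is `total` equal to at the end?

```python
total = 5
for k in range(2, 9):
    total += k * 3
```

k=2: total = 5+2*3 = 11
k=3: total = 11+3*3 = 20
k=4: total = 20+4*3 = 32
k=5: total = 32+5*3 = 47
k=6: total = 47+6*3 = 65
k=7: total = 65+7*3 = 86
k=8: total = 86+8*3 = 110

110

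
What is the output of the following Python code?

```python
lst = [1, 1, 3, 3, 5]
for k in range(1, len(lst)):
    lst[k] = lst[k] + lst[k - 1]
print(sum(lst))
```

29

k=1: lst[1] = 1+1 = 2 → [1, 2, 3, 3, 5]
k=2: lst[2] = 3+2 = 5 → [1, 2, 5, 3, 5]
k=3: lst[3] = 3+5 = 8 → [1, 2, 5, 8, 5]
k=4: lst[4] = 5+8 = 13 → [1, 2, 5, 8, 13]
sum = 29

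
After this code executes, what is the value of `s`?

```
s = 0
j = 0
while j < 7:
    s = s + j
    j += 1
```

21

j=0: s = 0+0 = 0
j=1: s = 0+1 = 1
j=2: s = 1+2 = 3
j=3: s = 3+3 = 6
j=4: s = 6+4 = 10
j=5: s = 10+5 = 15
j=6: s = 15+6 = 21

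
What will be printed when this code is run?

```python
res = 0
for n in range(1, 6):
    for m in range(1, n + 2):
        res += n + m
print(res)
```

125

n=1,m=1: res = 0+2 = 2
n=1,m=2: res = 2+3 = 5
n=2,m=1: res = 5+3 = 8
n=2,m=2: res = 8+4 = 12
n=2,m=3: res = 12+5 = 17
n=3,m=1: res = 17+4 = 21
n=3,m=2: res = 21+5 = 26
n=3,m=3: res = 26+6 = 32
n=3,m=4: res = 32+7 = 39
n=4,m=1: res = 39+5 = 44
n=4,m=2: res = 44+6 = 50
n=4,m=3: res = 50+7 = 57
n=4,m=4: res = 57+8 = 65
n=4,m=5: res = 65+9 = 74
n=5,m=1: res = 74+6 = 80
n=5,m=2: res = 80+7 = 87
n=5,m=3: res = 87+8 = 95
n=5,m=4: res = 95+9 = 104
n=5,m=5: res = 104+10 = 114
n=5,m=6: res = 114+11 = 125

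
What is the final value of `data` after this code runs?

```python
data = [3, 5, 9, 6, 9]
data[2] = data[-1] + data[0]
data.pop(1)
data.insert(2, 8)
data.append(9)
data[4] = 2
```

data[2] = data[-1]+data[0] = 9+3 = 12 → [3, 5, 12, 6, 9]
pop(1) removes 5 → [3, 12, 6, 9]
insert 8 at 2 → [3, 12, 8, 6, 9]
append 9 → [3, 12, 8, 6, 9, 9]
data[4] = 2 → [3, 12, 8, 6, 2, 9]

[3, 12, 8, 6, 2, 9]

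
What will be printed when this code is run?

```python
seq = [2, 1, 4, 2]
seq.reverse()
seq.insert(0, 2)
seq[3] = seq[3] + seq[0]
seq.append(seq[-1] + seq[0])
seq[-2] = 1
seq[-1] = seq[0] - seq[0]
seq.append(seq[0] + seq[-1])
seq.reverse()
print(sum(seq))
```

reverse → [2, 4, 1, 2]
insert 2 at 0 → [2, 2, 4, 1, 2]
seq[3] = seq[3]+seq[0] = 1+2 = 3 → [2, 2, 4, 3, 2]
append seq[-1]+seq[0] = 2+2 = 4 → [2, 2, 4, 3, 2, 4]
seq[-2] = 1 → [2, 2, 4, 3, 1, 4]
seq[-1] = seq[0]-seq[0] = 2-2 = 0 → [2, 2, 4, 3, 1, 0]
append seq[0]+seq[-1] = 2+0 = 2 → [2, 2, 4, 3, 1, 0, 2]
reverse → [2, 0, 1, 3, 4, 2, 2]
sum = 14

14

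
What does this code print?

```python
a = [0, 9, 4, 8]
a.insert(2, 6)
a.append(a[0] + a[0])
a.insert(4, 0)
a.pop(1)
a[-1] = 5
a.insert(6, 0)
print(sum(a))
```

23

insert 6 at 2 → [0, 9, 6, 4, 8]
append a[0]+a[0] = 0+0 = 0 → [0, 9, 6, 4, 8, 0]
insert 0 at 4 → [0, 9, 6, 4, 0, 8, 0]
pop(1) removes 9 → [0, 6, 4, 0, 8, 0]
a[-1] = 5 → [0, 6, 4, 0, 8, 5]
insert 0 at 6 → [0, 6, 4, 0, 8, 5, 0]
sum = 23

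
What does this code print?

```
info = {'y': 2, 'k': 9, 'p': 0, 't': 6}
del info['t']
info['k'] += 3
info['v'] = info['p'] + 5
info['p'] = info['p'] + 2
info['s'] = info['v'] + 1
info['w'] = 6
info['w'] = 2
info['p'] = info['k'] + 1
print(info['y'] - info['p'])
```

del 't' → {'y': 2, 'k': 9, 'p': 0}
info['k'] = 9+3 = 12 → {'y': 2, 'k': 12, 'p': 0}
info['v'] = info['p']+5 = 5 → {'y': 2, 'k': 12, 'p': 0, 'v': 5}
info['p'] = info['p']+2 = 2 → {'y': 2, 'k': 12, 'p': 2, 'v': 5}
info['s'] = info['v']+1 = 6 → {'y': 2, 'k': 12, 'p': 2, 'v': 5, 's': 6}
info['w'] = 6 → {'y': 2, 'k': 12, 'p': 2, 'v': 5, 's': 6, 'w': 6}
info['w'] = 2 → {'y': 2, 'k': 12, 'p': 2, 'v': 5, 's': 6, 'w': 2}
info['p'] = info['k']+1 = 13 → {'y': 2, 'k': 12, 'p': 13, 'v': 5, 's': 6, 'w': 2}
info['y']-info['p'] = 2-13 = -11

-11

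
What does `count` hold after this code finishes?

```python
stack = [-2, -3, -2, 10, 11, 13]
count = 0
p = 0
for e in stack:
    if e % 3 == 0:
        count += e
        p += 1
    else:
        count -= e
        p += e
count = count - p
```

e=-2: not %3==0, count = 0-(-2) = 2; p=-2
e=-3: %3==0, count = 2+(-3) = -1; p=-1
e=-2: not %3==0, count = (-1)-(-2) = 1; p=-3
e=10: not %3==0, count = 1-10 = -9; p=7
e=11: not %3==0, count = (-9)-11 = -20; p=18
e=13: not %3==0, count = (-20)-13 = -33; p=31
count-p = (-33)-31 = -64

-64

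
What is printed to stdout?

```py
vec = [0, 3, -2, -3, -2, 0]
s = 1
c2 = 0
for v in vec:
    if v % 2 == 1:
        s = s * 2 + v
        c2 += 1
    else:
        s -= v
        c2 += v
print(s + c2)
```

11

v=0: not odd, s = 1-0 = 1; c2=0
v=3: odd, s = 1*2+3 = 5; c2=1
v=-2: not odd, s = 5-(-2) = 7; c2=-1
v=-3: odd, s = 7*2+(-3) = 11; c2=0
v=-2: not odd, s = 11-(-2) = 13; c2=-2
v=0: not odd, s = 13-0 = 13; c2=-2
s+c2 = 13+(-2) = 11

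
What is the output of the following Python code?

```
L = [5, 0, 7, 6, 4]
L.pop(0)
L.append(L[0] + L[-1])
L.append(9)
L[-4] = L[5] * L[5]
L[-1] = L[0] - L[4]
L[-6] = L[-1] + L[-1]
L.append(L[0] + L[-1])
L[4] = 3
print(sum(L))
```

pop(0) removes 5 → [0, 7, 6, 4]
append L[0]+L[-1] = 0+4 = 4 → [0, 7, 6, 4, 4]
append 9 → [0, 7, 6, 4, 4, 9]
L[-4] = L[5]*L[5] = 9*9 = 81 → [0, 7, 81, 4, 4, 9]
L[-1] = L[0]-L[4] = 0-4 = -4 → [0, 7, 81, 4, 4, -4]
L[-6] = L[-1]+L[-1] = (-4)+(-4) = -8 → [-8, 7, 81, 4, 4, -4]
append L[0]+L[-1] = (-8)+(-4) = -12 → [-8, 7, 81, 4, 4, -4, -12]
L[4] = 3 → [-8, 7, 81, 4, 3, -4, -12]
sum = 71

71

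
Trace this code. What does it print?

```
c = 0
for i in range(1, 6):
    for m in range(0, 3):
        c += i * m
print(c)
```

i=1,m=0: c = 0+0 = 0
i=1,m=1: c = 0+1 = 1
i=1,m=2: c = 1+2 = 3
i=2,m=0: c = 3+0 = 3
i=2,m=1: c = 3+2 = 5
i=2,m=2: c = 5+4 = 9
i=3,m=0: c = 9+0 = 9
i=3,m=1: c = 9+3 = 12
i=3,m=2: c = 12+6 = 18
i=4,m=0: c = 18+0 = 18
i=4,m=1: c = 18+4 = 22
i=4,m=2: c = 22+8 = 30
i=5,m=0: c = 30+0 = 30
i=5,m=1: c = 30+5 = 35
i=5,m=2: c = 35+10 = 45

45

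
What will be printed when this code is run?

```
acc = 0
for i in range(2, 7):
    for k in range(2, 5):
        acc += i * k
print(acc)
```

i=2,k=2: acc = 0+4 = 4
i=2,k=3: acc = 4+6 = 10
i=2,k=4: acc = 10+8 = 18
i=3,k=2: acc = 18+6 = 24
i=3,k=3: acc = 24+9 = 33
i=3,k=4: acc = 33+12 = 45
i=4,k=2: acc = 45+8 = 53
i=4,k=3: acc = 53+12 = 65
i=4,k=4: acc = 65+16 = 81
i=5,k=2: acc = 81+10 = 91
i=5,k=3: acc = 91+15 = 106
i=5,k=4: acc = 106+20 = 126
i=6,k=2: acc = 126+12 = 138
i=6,k=3: acc = 138+18 = 156
i=6,k=4: acc = 156+24 = 180

180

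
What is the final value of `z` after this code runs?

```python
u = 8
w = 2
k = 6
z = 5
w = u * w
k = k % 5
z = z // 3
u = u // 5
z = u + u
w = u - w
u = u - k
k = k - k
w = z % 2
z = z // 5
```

0

w = 8*2 = 16
k = 6%5 = 1
z = 5//3 = 1
u = 8//5 = 1
z = 1+1 = 2
w = 1-16 = -15
u = 1-1 = 0
k = 1-1 = 0
w = 2%2 = 0
z = 2//5 = 0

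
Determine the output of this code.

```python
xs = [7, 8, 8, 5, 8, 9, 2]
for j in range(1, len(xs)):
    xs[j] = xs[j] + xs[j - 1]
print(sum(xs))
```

201

j=1: xs[1] = 8+7 = 15 → [7, 15, 8, 5, 8, 9, 2]
j=2: xs[2] = 8+15 = 23 → [7, 15, 23, 5, 8, 9, 2]
j=3: xs[3] = 5+23 = 28 → [7, 15, 23, 28, 8, 9, 2]
j=4: xs[4] = 8+28 = 36 → [7, 15, 23, 28, 36, 9, 2]
j=5: xs[5] = 9+36 = 45 → [7, 15, 23, 28, 36, 45, 2]
j=6: xs[6] = 2+45 = 47 → [7, 15, 23, 28, 36, 45, 47]
sum = 201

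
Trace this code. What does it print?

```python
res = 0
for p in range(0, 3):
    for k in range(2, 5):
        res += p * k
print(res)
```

p=0,k=2: res = 0+0 = 0
p=0,k=3: res = 0+0 = 0
p=0,k=4: res = 0+0 = 0
p=1,k=2: res = 0+2 = 2
p=1,k=3: res = 2+3 = 5
p=1,k=4: res = 5+4 = 9
p=2,k=2: res = 9+4 = 13
p=2,k=3: res = 13+6 = 19
p=2,k=4: res = 19+8 = 27

27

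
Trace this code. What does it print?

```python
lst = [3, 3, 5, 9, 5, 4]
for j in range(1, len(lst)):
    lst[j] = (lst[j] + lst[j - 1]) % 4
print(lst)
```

[3, 2, 3, 0, 1, 1]

j=1: lst[1] = (3+3)%4 = 2 → [3, 2, 5, 9, 5, 4]
j=2: lst[2] = (5+2)%4 = 3 → [3, 2, 3, 9, 5, 4]
j=3: lst[3] = (9+3)%4 = 0 → [3, 2, 3, 0, 5, 4]
j=4: lst[4] = (5+0)%4 = 1 → [3, 2, 3, 0, 1, 4]
j=5: lst[5] = (4+1)%4 = 1 → [3, 2, 3, 0, 1, 1]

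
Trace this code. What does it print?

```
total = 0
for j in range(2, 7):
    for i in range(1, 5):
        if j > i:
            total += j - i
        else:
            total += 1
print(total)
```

40

j=2,i=1: 2>1, total = 0+1 = 1
j=2,i=2: not 2>2, total = 1+1 = 2
j=2,i=3: not 2>3, total = 2+1 = 3
j=2,i=4: not 2>4, total = 3+1 = 4
j=3,i=1: 3>1, total = 4+2 = 6
j=3,i=2: 3>2, total = 6+1 = 7
j=3,i=3: not 3>3, total = 7+1 = 8
j=3,i=4: not 3>4, total = 8+1 = 9
j=4,i=1: 4>1, total = 9+3 = 12
j=4,i=2: 4>2, total = 12+2 = 14
j=4,i=3: 4>3, total = 14+1 = 15
j=4,i=4: not 4>4, total = 15+1 = 16
j=5,i=1: 5>1, total = 16+4 = 20
j=5,i=2: 5>2, total = 20+3 = 23
j=5,i=3: 5>3, total = 23+2 = 25
j=5,i=4: 5>4, total = 25+1 = 26
j=6,i=1: 6>1, total = 26+5 = 31
j=6,i=2: 6>2, total = 31+4 = 35
j=6,i=3: 6>3, total = 35+3 = 38
j=6,i=4: 6>4, total = 38+2 = 40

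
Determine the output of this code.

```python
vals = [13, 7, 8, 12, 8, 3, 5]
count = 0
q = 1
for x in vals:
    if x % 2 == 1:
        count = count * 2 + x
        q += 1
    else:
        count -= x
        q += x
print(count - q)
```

-2

x=13: odd, count = 0*2+13 = 13; q=2
x=7: odd, count = 13*2+7 = 33; q=3
x=8: not odd, count = 33-8 = 25; q=11
x=12: not odd, count = 25-12 = 13; q=23
x=8: not odd, count = 13-8 = 5; q=31
x=3: odd, count = 5*2+3 = 13; q=32
x=5: odd, count = 13*2+5 = 31; q=33
count-q = 31-33 = -2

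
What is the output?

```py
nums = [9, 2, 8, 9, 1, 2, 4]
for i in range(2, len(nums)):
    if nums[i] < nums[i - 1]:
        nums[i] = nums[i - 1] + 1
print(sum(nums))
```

61

i=2: 8>=2, unchanged → [9, 2, 8, 9, 1, 2, 4]
i=3: 9>=8, unchanged → [9, 2, 8, 9, 1, 2, 4]
i=4: 1<9, nums[4] = 9+1 = 10 → [9, 2, 8, 9, 10, 2, 4]
i=5: 2<10, nums[5] = 10+1 = 11 → [9, 2, 8, 9, 10, 11, 4]
i=6: 4<11, nums[6] = 11+1 = 12 → [9, 2, 8, 9, 10, 11, 12]
sum = 61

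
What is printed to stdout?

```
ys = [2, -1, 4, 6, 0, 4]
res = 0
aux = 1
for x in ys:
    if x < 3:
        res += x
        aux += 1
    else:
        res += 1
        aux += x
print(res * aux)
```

x=2: <3, res = 0+2 = 2; aux=2
x=-1: <3, res = 2+(-1) = 1; aux=3
x=4: not <3, res = 1+1 = 2; aux=7
x=6: not <3, res = 2+1 = 3; aux=13
x=0: <3, res = 3+0 = 3; aux=14
x=4: not <3, res = 3+1 = 4; aux=18
res*aux = 4*18 = 72

72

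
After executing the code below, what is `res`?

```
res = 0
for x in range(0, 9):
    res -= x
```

-36

x=0: res = 0-0 = 0
x=1: res = 0-1 = -1
x=2: res = (-1)-2 = -3
x=3: res = (-3)-3 = -6
x=4: res = (-6)-4 = -10
x=5: res = (-10)-5 = -15
x=6: res = (-15)-6 = -21
x=7: res = (-21)-7 = -28
x=8: res = (-28)-8 = -36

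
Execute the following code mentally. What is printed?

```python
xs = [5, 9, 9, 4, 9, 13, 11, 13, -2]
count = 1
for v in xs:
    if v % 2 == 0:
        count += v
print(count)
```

3

v=5: not even
v=9: not even
v=9: not even
v=4: even, count = 1+4 = 5
v=9: not even
v=13: not even
v=11: not even
v=13: not even
v=-2: even, count = 5+(-2) = 3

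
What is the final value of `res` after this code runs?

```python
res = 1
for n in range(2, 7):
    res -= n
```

-19

n=2: res = 1-2 = -1
n=3: res = (-1)-3 = -4
n=4: res = (-4)-4 = -8
n=5: res = (-8)-5 = -13
n=6: res = (-13)-6 = -19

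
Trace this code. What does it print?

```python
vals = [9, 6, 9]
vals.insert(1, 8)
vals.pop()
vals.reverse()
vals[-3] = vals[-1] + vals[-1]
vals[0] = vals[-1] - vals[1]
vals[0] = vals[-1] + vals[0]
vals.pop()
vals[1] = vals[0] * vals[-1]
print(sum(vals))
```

90

insert 8 at 1 → [9, 8, 6, 9]
pop() removes 9 → [9, 8, 6]
reverse → [6, 8, 9]
vals[-3] = vals[-1]+vals[-1] = 9+9 = 18 → [18, 8, 9]
vals[0] = vals[-1]-vals[1] = 9-8 = 1 → [1, 8, 9]
vals[0] = vals[-1]+vals[0] = 9+1 = 10 → [10, 8, 9]
pop() removes 9 → [10, 8]
vals[1] = vals[0]*vals[-1] = 10*8 = 80 → [10, 80]
sum = 90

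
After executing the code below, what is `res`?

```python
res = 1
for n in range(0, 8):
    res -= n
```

-27

n=0: res = 1-0 = 1
n=1: res = 1-1 = 0
n=2: res = 0-2 = -2
n=3: res = (-2)-3 = -5
n=4: res = (-5)-4 = -9
n=5: res = (-9)-5 = -14
n=6: res = (-14)-6 = -20
n=7: res = (-20)-7 = -27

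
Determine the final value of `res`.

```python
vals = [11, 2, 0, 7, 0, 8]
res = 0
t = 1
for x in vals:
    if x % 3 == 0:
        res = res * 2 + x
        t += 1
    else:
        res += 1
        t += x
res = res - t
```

-20

x=11: not %3==0, res = 0+1 = 1; t=12
x=2: not %3==0, res = 1+1 = 2; t=14
x=0: %3==0, res = 2*2+0 = 4; t=15
x=7: not %3==0, res = 4+1 = 5; t=22
x=0: %3==0, res = 5*2+0 = 10; t=23
x=8: not %3==0, res = 10+1 = 11; t=31
res-t = 11-31 = -20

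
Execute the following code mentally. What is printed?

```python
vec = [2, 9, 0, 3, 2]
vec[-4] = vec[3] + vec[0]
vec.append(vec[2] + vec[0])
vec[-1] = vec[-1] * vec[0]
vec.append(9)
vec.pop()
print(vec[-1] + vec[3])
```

vec[-4] = vec[3]+vec[0] = 3+2 = 5 → [2, 5, 0, 3, 2]
append vec[2]+vec[0] = 0+2 = 2 → [2, 5, 0, 3, 2, 2]
vec[-1] = vec[-1]*vec[0] = 2*2 = 4 → [2, 5, 0, 3, 2, 4]
append 9 → [2, 5, 0, 3, 2, 4, 9]
pop() removes 9 → [2, 5, 0, 3, 2, 4]
vec[-1]+vec[3] = 4+3 = 7

7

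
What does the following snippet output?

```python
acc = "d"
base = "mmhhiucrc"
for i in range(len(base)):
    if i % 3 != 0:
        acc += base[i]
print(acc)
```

dmhiurc

i=0: skip
i=1: add 'm' → 'dm'
i=2: add 'h' → 'dmh'
i=3: skip
i=4: add 'i' → 'dmhi'
i=5: add 'u' → 'dmhiu'
i=6: skip
i=7: add 'r' → 'dmhiur'
i=8: add 'c' → 'dmhiurc'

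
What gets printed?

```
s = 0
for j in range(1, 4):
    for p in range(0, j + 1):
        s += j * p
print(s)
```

j=1,p=0: s = 0+0 = 0
j=1,p=1: s = 0+1 = 1
j=2,p=0: s = 1+0 = 1
j=2,p=1: s = 1+2 = 3
j=2,p=2: s = 3+4 = 7
j=3,p=0: s = 7+0 = 7
j=3,p=1: s = 7+3 = 10
j=3,p=2: s = 10+6 = 16
j=3,p=3: s = 16+9 = 25

25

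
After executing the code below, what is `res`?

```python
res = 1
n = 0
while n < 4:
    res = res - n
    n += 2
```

n=0: res = 1-0 = 1
n=2: res = 1-2 = -1

-1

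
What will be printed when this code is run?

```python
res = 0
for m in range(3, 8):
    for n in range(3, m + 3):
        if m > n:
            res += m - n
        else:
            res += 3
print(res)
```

m=3,n=3: not 3>3, res = 0+3 = 3
m=3,n=4: not 3>4, res = 3+3 = 6
m=3,n=5: not 3>5, res = 6+3 = 9
m=4,n=3: 4>3, res = 9+1 = 10
m=4,n=4: not 4>4, res = 10+3 = 13
m=4,n=5: not 4>5, res = 13+3 = 16
m=4,n=6: not 4>6, res = 16+3 = 19
m=5,n=3: 5>3, res = 19+2 = 21
m=5,n=4: 5>4, res = 21+1 = 22
m=5,n=5: not 5>5, res = 22+3 = 25
m=5,n=6: not 5>6, res = 25+3 = 28
m=5,n=7: not 5>7, res = 28+3 = 31
m=6,n=3: 6>3, res = 31+3 = 34
m=6,n=4: 6>4, res = 34+2 = 36
m=6,n=5: 6>5, res = 36+1 = 37
m=6,n=6: not 6>6, res = 37+3 = 40
m=6,n=7: not 6>7, res = 40+3 = 43
m=6,n=8: not 6>8, res = 43+3 = 46
m=7,n=3: 7>3, res = 46+4 = 50
m=7,n=4: 7>4, res = 50+3 = 53
m=7,n=5: 7>5, res = 53+2 = 55
m=7,n=6: 7>6, res = 55+1 = 56
m=7,n=7: not 7>7, res = 56+3 = 59
m=7,n=8: not 7>8, res = 59+3 = 62
m=7,n=9: not 7>9, res = 62+3 = 65

65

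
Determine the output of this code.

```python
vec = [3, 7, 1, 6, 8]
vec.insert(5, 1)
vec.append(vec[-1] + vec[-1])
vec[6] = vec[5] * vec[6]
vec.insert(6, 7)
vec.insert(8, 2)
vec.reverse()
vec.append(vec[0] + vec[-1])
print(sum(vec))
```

42

insert 1 at 5 → [3, 7, 1, 6, 8, 1]
append vec[-1]+vec[-1] = 1+1 = 2 → [3, 7, 1, 6, 8, 1, 2]
vec[6] = vec[5]*vec[6] = 1*2 = 2 → [3, 7, 1, 6, 8, 1, 2]
insert 7 at 6 → [3, 7, 1, 6, 8, 1, 7, 2]
insert 2 at 8 → [3, 7, 1, 6, 8, 1, 7, 2, 2]
reverse → [2, 2, 7, 1, 8, 6, 1, 7, 3]
append vec[0]+vec[-1] = 2+3 = 5 → [2, 2, 7, 1, 8, 6, 1, 7, 3, 5]
sum = 42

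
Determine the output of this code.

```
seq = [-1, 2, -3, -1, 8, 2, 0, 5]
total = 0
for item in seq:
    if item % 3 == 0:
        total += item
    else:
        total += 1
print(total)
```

item=-1: not %3==0, total = 0+1 = 1
item=2: not %3==0, total = 1+1 = 2
item=-3: %3==0, total = 2+(-3) = -1
item=-1: not %3==0, total = (-1)+1 = 0
item=8: not %3==0, total = 0+1 = 1
item=2: not %3==0, total = 1+1 = 2
item=0: %3==0, total = 2+0 = 2
item=5: not %3==0, total = 2+1 = 3

3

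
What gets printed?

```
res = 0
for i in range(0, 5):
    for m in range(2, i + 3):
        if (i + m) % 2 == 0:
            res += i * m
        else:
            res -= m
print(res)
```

i=0,m=2: even sum, res = 0+0 = 0
i=1,m=2: odd sum, res = 0-2 = -2
i=1,m=3: even sum, res = (-2)+3 = 1
i=2,m=2: even sum, res = 1+4 = 5
i=2,m=3: odd sum, res = 5-3 = 2
i=2,m=4: even sum, res = 2+8 = 10
i=3,m=2: odd sum, res = 10-2 = 8
i=3,m=3: even sum, res = 8+9 = 17
i=3,m=4: odd sum, res = 17-4 = 13
i=3,m=5: even sum, res = 13+15 = 28
i=4,m=2: even sum, res = 28+8 = 36
i=4,m=3: odd sum, res = 36-3 = 33
i=4,m=4: even sum, res = 33+16 = 49
i=4,m=5: odd sum, res = 49-5 = 44
i=4,m=6: even sum, res = 44+24 = 68

68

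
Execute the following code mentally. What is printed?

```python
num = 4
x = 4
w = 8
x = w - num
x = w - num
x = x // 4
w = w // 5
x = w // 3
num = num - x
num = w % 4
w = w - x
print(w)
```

1

x = 8-4 = 4
x = 8-4 = 4
x = 4//4 = 1
w = 8//5 = 1
x = 1//3 = 0
num = 4-0 = 4
num = 1%4 = 1
w = 1-0 = 1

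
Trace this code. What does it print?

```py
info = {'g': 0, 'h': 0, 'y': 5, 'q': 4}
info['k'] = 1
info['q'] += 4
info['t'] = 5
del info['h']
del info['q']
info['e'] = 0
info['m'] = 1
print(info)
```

{'g': 0, 'y': 5, 'k': 1, 't': 5, 'e': 0, 'm': 1}

info['k'] = 1 → {'g': 0, 'h': 0, 'y': 5, 'q': 4, 'k': 1}
info['q'] = 4+4 = 8 → {'g': 0, 'h': 0, 'y': 5, 'q': 8, 'k': 1}
info['t'] = 5 → {'g': 0, 'h': 0, 'y': 5, 'q': 8, 'k': 1, 't': 5}
del 'h' → {'g': 0, 'y': 5, 'q': 8, 'k': 1, 't': 5}
del 'q' → {'g': 0, 'y': 5, 'k': 1, 't': 5}
info['e'] = 0 → {'g': 0, 'y': 5, 'k': 1, 't': 5, 'e': 0}
info['m'] = 1 → {'g': 0, 'y': 5, 'k': 1, 't': 5, 'e': 0, 'm': 1}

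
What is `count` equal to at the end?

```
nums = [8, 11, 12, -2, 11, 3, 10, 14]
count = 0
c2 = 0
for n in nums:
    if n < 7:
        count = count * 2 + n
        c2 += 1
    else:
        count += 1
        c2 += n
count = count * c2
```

n=8: not <7, count = 0+1 = 1; c2=8
n=11: not <7, count = 1+1 = 2; c2=19
n=12: not <7, count = 2+1 = 3; c2=31
n=-2: <7, count = 3*2+(-2) = 4; c2=32
n=11: not <7, count = 4+1 = 5; c2=43
n=3: <7, count = 5*2+3 = 13; c2=44
n=10: not <7, count = 13+1 = 14; c2=54
n=14: not <7, count = 14+1 = 15; c2=68
count*c2 = 15*68 = 1020

1020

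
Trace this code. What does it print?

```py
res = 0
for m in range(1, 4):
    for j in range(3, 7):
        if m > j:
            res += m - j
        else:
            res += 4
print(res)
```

48

m=1,j=3: not 1>3, res = 0+4 = 4
m=1,j=4: not 1>4, res = 4+4 = 8
m=1,j=5: not 1>5, res = 8+4 = 12
m=1,j=6: not 1>6, res = 12+4 = 16
m=2,j=3: not 2>3, res = 16+4 = 20
m=2,j=4: not 2>4, res = 20+4 = 24
m=2,j=5: not 2>5, res = 24+4 = 28
m=2,j=6: not 2>6, res = 28+4 = 32
m=3,j=3: not 3>3, res = 32+4 = 36
m=3,j=4: not 3>4, res = 36+4 = 40
m=3,j=5: not 3>5, res = 40+4 = 44
m=3,j=6: not 3>6, res = 44+4 = 48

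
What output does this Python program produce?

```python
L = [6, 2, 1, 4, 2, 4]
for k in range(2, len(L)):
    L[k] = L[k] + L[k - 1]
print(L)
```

k=2: L[2] = 1+2 = 3 → [6, 2, 3, 4, 2, 4]
k=3: L[3] = 4+3 = 7 → [6, 2, 3, 7, 2, 4]
k=4: L[4] = 2+7 = 9 → [6, 2, 3, 7, 9, 4]
k=5: L[5] = 4+9 = 13 → [6, 2, 3, 7, 9, 13]

[6, 2, 3, 7, 9, 13]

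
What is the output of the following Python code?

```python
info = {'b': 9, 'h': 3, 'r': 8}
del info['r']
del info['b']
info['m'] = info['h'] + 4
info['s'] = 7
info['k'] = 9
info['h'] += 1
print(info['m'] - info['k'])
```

del 'r' → {'b': 9, 'h': 3}
del 'b' → {'h': 3}
info['m'] = info['h']+4 = 7 → {'h': 3, 'm': 7}
info['s'] = 7 → {'h': 3, 'm': 7, 's': 7}
info['k'] = 9 → {'h': 3, 'm': 7, 's': 7, 'k': 9}
info['h'] = 3+1 = 4 → {'h': 4, 'm': 7, 's': 7, 'k': 9}
info['m']-info['k'] = 7-9 = -2

-2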